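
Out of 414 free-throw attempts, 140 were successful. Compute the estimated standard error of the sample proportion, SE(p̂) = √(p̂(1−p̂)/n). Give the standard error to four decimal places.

SE = 0.0233

Sample proportion p̂ = 140/414 = 0.33816.
p̂(1−p̂) = 0.223808.
SE = √(0.223808/414) = 0.0233.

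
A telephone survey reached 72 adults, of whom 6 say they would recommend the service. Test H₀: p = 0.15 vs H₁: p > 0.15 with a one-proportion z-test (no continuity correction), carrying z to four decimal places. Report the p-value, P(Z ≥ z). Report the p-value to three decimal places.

With x = 6 successes in n = 72, p̂ = 0.08333.
Null standard error: √(0.15·0.85/72) = √0.001770833 = 0.042081.
Test statistic (full precision, shown to 4 dp): z = (6/72 − 0.15)/SE₀ ≈ -1.5842.
p-value = P(Z ≥ z) with z = -1.5842 → 0.943.

p-value = 0.943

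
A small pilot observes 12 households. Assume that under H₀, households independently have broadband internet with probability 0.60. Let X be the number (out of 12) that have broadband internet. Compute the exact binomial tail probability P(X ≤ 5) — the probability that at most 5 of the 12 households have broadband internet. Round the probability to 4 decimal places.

X is binomial with n = 12 and p = 0.60.
P(X ≤ 5) = Σ_{j=0}^{5} C(12,j)·0.60^j·0.40^{12−j}.
= 0.000017 + 0.000302 + 0.002491 + 0.012457 + 0.042043 + 0.100902 = 0.1582.

P = 0.1582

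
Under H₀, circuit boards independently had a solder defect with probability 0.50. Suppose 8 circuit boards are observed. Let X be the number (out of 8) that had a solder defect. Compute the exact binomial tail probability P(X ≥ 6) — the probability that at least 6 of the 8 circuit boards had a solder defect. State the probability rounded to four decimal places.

P = 0.1445

X is binomial with n = 8 and p = 0.50.
P(X ≥ 6) = C(8,6)·0.50^6·0.50^2 + C(8,7)·0.50^7·0.50^1 + C(8,8)·0.50^8·0.50^0.
= 0.109375 + 0.031250 + 0.003906 = 0.1445.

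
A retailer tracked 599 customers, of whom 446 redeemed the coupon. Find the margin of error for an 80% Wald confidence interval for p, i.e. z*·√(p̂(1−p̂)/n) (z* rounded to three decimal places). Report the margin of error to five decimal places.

Sample proportion p̂ = 446/599 = 0.74457.
SE(p̂) = √(0.74457·0.25543/599) = 0.017819.
The 80% critical value is z* = 1.282.
ME = 1.282·0.017819 = 0.02284.

ME = 0.02284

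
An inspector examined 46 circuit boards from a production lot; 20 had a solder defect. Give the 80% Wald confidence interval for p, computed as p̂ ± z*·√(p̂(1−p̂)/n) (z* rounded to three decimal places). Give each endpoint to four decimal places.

(0.3411, 0.5285)

p̂ = 20/46 = 0.43478.
SE = √(p̂(1−p̂)/n) = √(0.245747/46) = 0.073091.
z* = 1.282 at the 80% level.
Margin of error: 1.282 × 0.073091 = 0.09370.
Interval: 0.43478 ± 0.09370 → (0.3411, 0.5285).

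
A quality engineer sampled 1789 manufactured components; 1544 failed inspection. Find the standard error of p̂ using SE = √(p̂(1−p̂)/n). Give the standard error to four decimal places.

SE = 0.0081

The sample proportion is 1544/1789 = 0.86305.
p̂(1−p̂) = 0.118195.
Dividing by n and taking the root: √0.000066068 = 0.0081.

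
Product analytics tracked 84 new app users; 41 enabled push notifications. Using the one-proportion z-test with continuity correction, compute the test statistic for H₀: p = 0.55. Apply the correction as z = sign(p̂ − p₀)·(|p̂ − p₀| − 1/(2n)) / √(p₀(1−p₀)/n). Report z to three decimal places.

p̂ = 41/84 = 0.48810. p̂ − p₀ = -0.061905.
1/(2n) = 0.005952.
Corrected numerator: |-0.061905| − 0.005952 = 0.055953.
Null standard error: √(0.55·0.45/84) = √0.002946429 = 0.054281.
z = (−)0.055953/0.054281 = -1.031.

z = -1.031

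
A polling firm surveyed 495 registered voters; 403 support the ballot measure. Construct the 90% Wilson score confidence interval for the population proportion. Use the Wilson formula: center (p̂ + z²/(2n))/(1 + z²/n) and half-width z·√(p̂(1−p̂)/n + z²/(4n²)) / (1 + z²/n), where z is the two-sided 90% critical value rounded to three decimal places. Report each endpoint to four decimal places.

(0.7837, 0.8412)

p̂ = 403/495 = 0.81414; z = 1.645, so z² = 2.706025.
Denominator 1 + z²/n = 1 + 2.706025/495 = 1.005467.
Adjusted center: (0.81414 + z²/(2n))/1.005467 = 0.81243.
Radicand: p̂(1−p̂)/n + z²/(4n²) = 0.000305687 + 0.000002761 = 0.000308448.
Half-width = 1.645·√0.000308448/1.005467 = 0.02873.
Interval: 0.81243 ± 0.02873 → (0.7837, 0.8412).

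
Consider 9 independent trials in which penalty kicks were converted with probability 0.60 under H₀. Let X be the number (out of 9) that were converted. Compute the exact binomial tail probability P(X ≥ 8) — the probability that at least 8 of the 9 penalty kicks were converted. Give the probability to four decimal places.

X is binomial with n = 9 and p = 0.60.
P(X ≥ 8) = C(9,8)·0.60^8·0.40^1 + C(9,9)·0.60^9·0.40^0.
= 0.060466 + 0.010078 = 0.0705.

P = 0.0705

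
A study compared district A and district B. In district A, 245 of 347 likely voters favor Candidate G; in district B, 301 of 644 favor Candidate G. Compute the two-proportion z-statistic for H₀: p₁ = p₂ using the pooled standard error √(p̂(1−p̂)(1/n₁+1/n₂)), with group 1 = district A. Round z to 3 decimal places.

Sample proportions: p̂₁ = 245/347 = 0.70605 and p̂₂ = 301/644 = 0.46739.
Pooled p̂ = (245+301)/(347+644) = 546/991 = 0.55096.
SE = √[p̂(1−p̂)(1/n₁+1/n₂)] = √[0.55096·0.44904·(1/347+1/644)] ≈ 0.033123.
z = (p̂₁ − p̂₂)/SE = (0.70605 − 0.46739)/0.033123 = 0.23866/0.033123 = 7.205.

z = 7.205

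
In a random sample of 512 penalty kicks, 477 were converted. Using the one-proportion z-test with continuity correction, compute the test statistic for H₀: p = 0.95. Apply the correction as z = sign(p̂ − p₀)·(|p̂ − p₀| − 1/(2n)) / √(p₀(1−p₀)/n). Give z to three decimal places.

With x = 477 successes in n = 512, p̂ = 0.93164. p̂ − p₀ = -0.018359.
Continuity correction 1/(2n) = 1/1024 = 0.000977.
Corrected numerator: |-0.018359| − 0.000977 = 0.017382.
Under H₀, SE = √(p₀(1−p₀)/n) = √(0.95·0.05/512) = √0.000092773 = 0.009632.
z = (−)0.017382/0.009632 = -1.805.

z = -1.805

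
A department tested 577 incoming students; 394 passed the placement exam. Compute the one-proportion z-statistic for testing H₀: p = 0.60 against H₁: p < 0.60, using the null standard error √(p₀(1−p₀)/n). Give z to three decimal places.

z = 4.062

p̂ = 394/577 = 0.68284.
SE₀ = √(0.60·0.40/577) = 0.020395.
z = (0.68284 − 0.60)/0.020395 = 0.08284/0.020395 = 4.062.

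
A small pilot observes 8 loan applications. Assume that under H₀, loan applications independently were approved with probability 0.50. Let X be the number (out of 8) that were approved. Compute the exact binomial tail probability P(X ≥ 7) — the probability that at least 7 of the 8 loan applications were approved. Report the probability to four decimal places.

X ~ Binomial(n=8, p=0.50).
P(X ≥ 7) = C(8,7)·0.50^7·0.50^1 + C(8,8)·0.50^8·0.50^0.
= 0.031250 + 0.003906 = 0.0352.

P = 0.0352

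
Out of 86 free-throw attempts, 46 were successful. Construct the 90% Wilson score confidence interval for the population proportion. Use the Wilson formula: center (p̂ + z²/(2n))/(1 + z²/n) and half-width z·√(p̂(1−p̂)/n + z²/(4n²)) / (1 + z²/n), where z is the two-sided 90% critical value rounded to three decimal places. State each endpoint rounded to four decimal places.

Here p̂ = 46/86 = 0.53488 and z = 1.645 (z² = 2.706025).
1 + z²/n = 1.031465.
Center = (0.53488 + 0.015733)/1.031465 = 0.53382.
Radicand: p̂(1−p̂)/n + z²/(4n²) = 0.002892827 + 0.000091469 = 0.002984296.
Half-width = 1.645·√0.002984296/1.031465 = 0.08712.
So the interval runs from 0.4467 to 0.6209.

(0.4467, 0.6209)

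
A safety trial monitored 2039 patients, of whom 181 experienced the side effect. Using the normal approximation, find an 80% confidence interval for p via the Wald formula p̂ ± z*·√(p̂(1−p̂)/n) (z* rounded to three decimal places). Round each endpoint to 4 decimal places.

(0.0807, 0.0968)

The sample proportion is 181/2039 = 0.08877.
SE(p̂) = √(0.08877·0.91123/2039) = 0.006298.
For 80% confidence, z* = 1.282.
Margin = 1.282·0.006298 = 0.00807.
So the interval runs from 0.0807 to 0.0968.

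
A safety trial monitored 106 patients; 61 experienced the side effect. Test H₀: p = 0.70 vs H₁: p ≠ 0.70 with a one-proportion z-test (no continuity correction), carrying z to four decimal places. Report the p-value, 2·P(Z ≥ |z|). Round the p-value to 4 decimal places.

p-value = 0.0051

p̂ = 61/106 = 0.57547.
SE₀ = √(0.70·0.30/106) = 0.044510.
z = (p̂ − p₀)/SE = (61/106 − 0.70)/0.044510 ≈ -2.7978.
From the standard normal, 2·P(Z ≥ |z|) = 0.0051.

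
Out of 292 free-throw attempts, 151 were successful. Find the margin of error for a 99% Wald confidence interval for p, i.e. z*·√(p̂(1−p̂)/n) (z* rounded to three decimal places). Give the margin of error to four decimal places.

With x = 151 successes in n = 292, p̂ = 0.51712.
Standard error of p̂: √(0.249707/292) = √0.000855160 = 0.029243.
z* = 2.576 at the 99% level.
Margin of error = z*·SE = 2.576 × 0.029243 = 0.0753.

ME = 0.0753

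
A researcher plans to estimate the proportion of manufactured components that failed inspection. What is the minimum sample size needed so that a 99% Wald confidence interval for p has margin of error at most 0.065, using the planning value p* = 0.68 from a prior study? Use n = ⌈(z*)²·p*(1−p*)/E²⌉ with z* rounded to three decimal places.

n = 342

For 99% confidence, z* = 2.576.
p*(1−p*) = 0.2176.
(z*)²·p*(1−p*)/E² = 6.635776·0.2176/0.004225 = 341.762.
Rounding up, n = 342.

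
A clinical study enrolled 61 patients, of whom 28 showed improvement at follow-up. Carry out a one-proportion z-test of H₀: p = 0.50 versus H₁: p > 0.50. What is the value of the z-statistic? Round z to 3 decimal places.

The sample proportion is 28/61 = 0.45902.
Null standard error: √(0.50·0.50/61) = √0.004098361 = 0.064018.
Test statistic: z = -0.04098/0.064018 = -0.640.

z = -0.640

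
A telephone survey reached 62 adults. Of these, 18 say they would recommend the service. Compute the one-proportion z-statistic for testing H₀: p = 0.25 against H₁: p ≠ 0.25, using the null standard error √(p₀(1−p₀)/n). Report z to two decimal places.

p̂ = 18/62 = 0.29032.
SE₀ = √(0.25·0.75/62) = 0.054993.
z = (0.29032 − 0.25)/0.054993 = 0.04032/0.054993 = 0.73.

z = 0.73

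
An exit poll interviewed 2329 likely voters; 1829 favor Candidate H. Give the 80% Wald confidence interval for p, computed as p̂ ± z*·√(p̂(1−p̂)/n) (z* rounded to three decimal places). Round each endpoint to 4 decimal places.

Sample proportion p̂ = 1829/2329 = 0.78532.
SE(p̂) = √(0.78532·0.21468/2329) = 0.008508.
For 80% confidence, z* = 1.282.
Margin = 1.282·0.008508 = 0.01091.
CI: 0.78532 ± 0.01091 = (0.7744, 0.7962).

(0.7744, 0.7962)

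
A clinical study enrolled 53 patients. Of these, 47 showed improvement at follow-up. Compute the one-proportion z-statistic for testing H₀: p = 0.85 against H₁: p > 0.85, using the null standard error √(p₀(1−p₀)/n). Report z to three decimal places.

z = 0.750

The sample proportion is 47/53 = 0.88679.
Under H₀, SE = √(p₀(1−p₀)/n) = √(0.85·0.15/53) = √0.002405660 = 0.049048.
z = (p̂ − p₀)/SE = (0.88679 − 0.85)/0.049048 = 0.750.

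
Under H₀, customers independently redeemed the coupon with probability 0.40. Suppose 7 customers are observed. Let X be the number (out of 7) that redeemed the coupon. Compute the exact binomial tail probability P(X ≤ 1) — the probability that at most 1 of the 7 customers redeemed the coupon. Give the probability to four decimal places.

P = 0.1586

X ~ Binomial(n=7, p=0.40).
P(X ≤ 1) = C(7,0)·0.40^0·0.60^7 + C(7,1)·0.40^1·0.60^6.
= 0.027994 + 0.130637 = 0.1586.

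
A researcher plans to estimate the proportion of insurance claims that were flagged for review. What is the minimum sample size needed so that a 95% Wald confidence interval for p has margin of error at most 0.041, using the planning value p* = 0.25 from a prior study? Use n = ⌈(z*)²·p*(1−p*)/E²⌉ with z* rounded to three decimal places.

n = 429

z* = 1.960 at the 95% level.
p*(1−p*) = 0.25·0.75 = 0.1875.
(z*)²·p*(1−p*)/E² = 3.841600·0.1875/0.001681 = 428.495.
⌈428.495⌉ = 429.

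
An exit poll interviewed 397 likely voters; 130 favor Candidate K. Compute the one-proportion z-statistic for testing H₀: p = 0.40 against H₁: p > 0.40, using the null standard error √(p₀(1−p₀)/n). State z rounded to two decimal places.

p̂ = 130/397 = 0.32746.
SE₀ = √(0.40·0.60/397) = 0.024587.
Test statistic: z = -0.07254/0.024587 = -2.95.

z = -2.95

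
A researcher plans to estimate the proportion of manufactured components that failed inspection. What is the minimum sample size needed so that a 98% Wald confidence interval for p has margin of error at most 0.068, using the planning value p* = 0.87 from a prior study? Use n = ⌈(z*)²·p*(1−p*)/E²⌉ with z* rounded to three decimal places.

For 98% confidence, z* = 2.326.
p*(1−p*) = 0.1131.
Required n before rounding: 5.410276 × 0.1131 / 0.068² = 132.332.
Rounding up, n = 133.

n = 133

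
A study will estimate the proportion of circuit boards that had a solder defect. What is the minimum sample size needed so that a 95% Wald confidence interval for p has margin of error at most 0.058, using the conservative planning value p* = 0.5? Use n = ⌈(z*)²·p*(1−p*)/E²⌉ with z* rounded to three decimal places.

n = 286

z* = 1.960 at the 95% level.
p*(1−p*) = 0.50·0.50 = 0.2500.
(z*)²·p*(1−p*)/E² = 3.841600·0.2500/0.003364 = 285.493.
⌈285.493⌉ = 286.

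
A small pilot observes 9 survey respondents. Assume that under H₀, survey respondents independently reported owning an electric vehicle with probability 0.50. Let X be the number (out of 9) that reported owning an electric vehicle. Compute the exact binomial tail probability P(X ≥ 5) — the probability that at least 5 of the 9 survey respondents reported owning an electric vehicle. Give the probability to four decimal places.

P = 0.5000

X is binomial with n = 9 and p = 0.50.
P(X ≥ 5) = Σ_{j=5}^{9} C(9,j)·0.50^j·0.50^{9−j}.
= 0.246094 + 0.164062 + 0.070312 + 0.017578 + 0.001953 = 0.5000.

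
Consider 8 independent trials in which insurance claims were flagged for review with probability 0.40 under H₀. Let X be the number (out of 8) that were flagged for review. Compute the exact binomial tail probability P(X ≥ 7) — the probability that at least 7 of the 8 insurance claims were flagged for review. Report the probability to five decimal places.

X ~ Binomial(n=8, p=0.40).
P(X ≥ 7) = C(8,7)·0.40^7·0.60^1 + C(8,8)·0.40^8·0.60^0.
= 0.007864 + 0.000655 = 0.00852.

P = 0.00852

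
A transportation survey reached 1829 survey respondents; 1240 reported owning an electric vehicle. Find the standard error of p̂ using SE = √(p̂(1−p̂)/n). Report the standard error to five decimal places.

p̂ = 1240/1829 = 0.67797.
p̂(1−p̂) = 0.218327.
Dividing by n and taking the root: √0.000119370 = 0.01093.

SE = 0.01093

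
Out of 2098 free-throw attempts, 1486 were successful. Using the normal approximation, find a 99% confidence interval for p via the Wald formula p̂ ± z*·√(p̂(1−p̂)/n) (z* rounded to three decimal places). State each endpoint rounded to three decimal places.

p̂ = 1486/2098 = 0.70829.
SE = √(p̂(1−p̂)/n) = √(0.206614/2098) = 0.009924.
For 99% confidence, z* = 2.576.
Margin of error: 2.576 × 0.009924 = 0.02556.
CI: 0.70829 ± 0.02556 = (0.683, 0.734).

(0.683, 0.734)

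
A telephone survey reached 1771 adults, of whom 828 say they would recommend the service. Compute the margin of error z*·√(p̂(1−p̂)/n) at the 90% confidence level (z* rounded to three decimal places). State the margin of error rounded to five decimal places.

Sample proportion p̂ = 828/1771 = 0.46753.
SE = √(p̂(1−p̂)/n) = √(0.248946/1771) = 0.011856.
z* = 1.645 at the 90% level.
So ME = 0.01950.

ME = 0.01950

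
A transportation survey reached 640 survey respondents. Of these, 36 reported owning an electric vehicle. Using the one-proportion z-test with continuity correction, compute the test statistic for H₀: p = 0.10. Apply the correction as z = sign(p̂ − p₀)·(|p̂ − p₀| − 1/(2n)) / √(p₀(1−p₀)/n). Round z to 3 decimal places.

Sample proportion p̂ = 36/640 = 0.05625. p̂ − p₀ = -0.043750.
Continuity correction 1/(2n) = 1/1280 = 0.000781.
Corrected numerator: |-0.043750| − 0.000781 = 0.042969.
Under H₀, SE = √(p₀(1−p₀)/n) = √(0.10·0.90/640) = √0.000140625 = 0.011859.
z = −0.042969/0.011859 = -3.623.

z = -3.623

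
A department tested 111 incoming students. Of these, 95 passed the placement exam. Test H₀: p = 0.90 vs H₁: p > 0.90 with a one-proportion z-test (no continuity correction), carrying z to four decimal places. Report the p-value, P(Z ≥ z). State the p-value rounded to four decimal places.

p-value = 0.9395

The sample proportion is 95/111 = 0.85586.
Under H₀, SE = √(p₀(1−p₀)/n) = √(0.90·0.10/111) = √0.000810811 = 0.028475.
z = (p̂ − p₀)/SE = (95/111 − 0.90)/0.028475 ≈ -1.5503.
p-value = P(Z ≥ z) with z = -1.5503 → 0.9395.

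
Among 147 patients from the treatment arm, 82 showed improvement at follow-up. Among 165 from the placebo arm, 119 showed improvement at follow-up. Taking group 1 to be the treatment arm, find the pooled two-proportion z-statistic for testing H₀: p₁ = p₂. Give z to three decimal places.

z = -3.009

p̂₁ = 82/147 = 0.55782, p̂₂ = 119/165 = 0.72121.
Pooling: p̂ = 201/312 = 0.64423.
Pooled SE = √[0.2291975·0.01286333] ≈ 0.054298.
z = -0.16339/0.054298 = -3.009.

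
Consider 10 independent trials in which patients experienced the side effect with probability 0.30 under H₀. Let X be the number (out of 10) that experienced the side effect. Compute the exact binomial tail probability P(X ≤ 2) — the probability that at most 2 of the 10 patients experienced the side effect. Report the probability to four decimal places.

X ~ Binomial(n=10, p=0.30).
P(X ≤ 2) = C(10,0)·0.30^0·0.70^10 + C(10,1)·0.30^1·0.70^9 + C(10,2)·0.30^2·0.70^8.
= 0.028248 + 0.121061 + 0.233474 = 0.3828.

P = 0.3828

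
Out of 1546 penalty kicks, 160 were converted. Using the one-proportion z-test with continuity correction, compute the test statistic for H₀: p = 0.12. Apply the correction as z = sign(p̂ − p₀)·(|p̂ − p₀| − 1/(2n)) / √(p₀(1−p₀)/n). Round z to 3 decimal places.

z = -1.958

Sample proportion p̂ = 160/1546 = 0.10349. p̂ − p₀ = -0.016507.
Continuity correction 1/(2n) = 1/3092 = 0.000323.
Corrected numerator: |-0.016507| − 0.000323 = 0.016184.
Null standard error: √(0.12·0.88/1546) = √0.000068305 = 0.008265.
z = (−)0.016184/0.008265 = -1.958.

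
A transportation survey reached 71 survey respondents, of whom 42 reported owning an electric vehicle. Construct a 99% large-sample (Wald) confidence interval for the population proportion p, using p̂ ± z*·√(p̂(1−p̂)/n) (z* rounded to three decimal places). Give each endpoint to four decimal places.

Sample proportion p̂ = 42/71 = 0.59155.
SE = √(p̂(1−p̂)/n) = √(0.241619/71) = 0.058336.
For 99% confidence, z* = 2.576.
Margin = 2.576·0.058336 = 0.15027.
CI: 0.59155 ± 0.15027 = (0.4413, 0.7418).

(0.4413, 0.7418)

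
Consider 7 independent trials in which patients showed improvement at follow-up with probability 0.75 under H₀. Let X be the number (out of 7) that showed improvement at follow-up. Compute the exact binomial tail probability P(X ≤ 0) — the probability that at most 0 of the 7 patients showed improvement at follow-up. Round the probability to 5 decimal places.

X is binomial with n = 7 and p = 0.75.
P(X ≤ 0) = C(7,0)·0.75^0·0.25^7.
= 0.000061 = 0.00006.

P = 0.00006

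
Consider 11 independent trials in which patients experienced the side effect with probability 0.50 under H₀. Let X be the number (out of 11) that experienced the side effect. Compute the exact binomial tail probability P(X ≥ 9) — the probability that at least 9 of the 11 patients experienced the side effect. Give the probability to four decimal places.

X ~ Binomial(n=11, p=0.50).
P(X ≥ 9) = C(11,9)·0.50^9·0.50^2 + C(11,10)·0.50^10·0.50^1 + C(11,11)·0.50^11·0.50^0.
= 0.026855 + 0.005371 + 0.000488 = 0.0327.

P = 0.0327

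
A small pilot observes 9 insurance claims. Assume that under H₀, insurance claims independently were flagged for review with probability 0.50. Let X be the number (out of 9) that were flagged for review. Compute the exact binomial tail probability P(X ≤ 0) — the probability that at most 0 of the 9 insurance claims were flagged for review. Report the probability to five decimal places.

X is binomial with n = 9 and p = 0.50.
P(X ≤ 0) = C(9,0)·0.50^0·0.50^9.
= 0.001953 = 0.00195.

P = 0.00195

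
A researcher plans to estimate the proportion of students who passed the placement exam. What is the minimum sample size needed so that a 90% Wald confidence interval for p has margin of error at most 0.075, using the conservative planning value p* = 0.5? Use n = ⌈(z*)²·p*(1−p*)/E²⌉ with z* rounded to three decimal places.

z* = 1.645 at the 90% level.
p*(1−p*) = 0.50·0.50 = 0.2500.
(z*)²·p*(1−p*)/E² = 2.706025·0.2500/0.005625 = 120.268.
Rounding up, n = 121.

n = 121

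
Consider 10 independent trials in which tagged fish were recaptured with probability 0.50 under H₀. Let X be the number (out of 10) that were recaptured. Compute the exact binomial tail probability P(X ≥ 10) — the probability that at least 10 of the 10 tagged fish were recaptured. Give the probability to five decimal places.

X ~ Binomial(n=10, p=0.50).
P(X ≥ 10) = C(10,10)·0.50^10·0.50^0.
= 0.000977 = 0.00098.

P = 0.00098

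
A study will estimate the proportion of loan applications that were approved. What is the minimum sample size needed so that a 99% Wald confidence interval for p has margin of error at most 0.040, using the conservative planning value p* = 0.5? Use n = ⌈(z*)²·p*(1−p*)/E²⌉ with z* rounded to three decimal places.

For 99% confidence, z* = 2.576.
p*(1−p*) = 0.2500.
(z*)²·p*(1−p*)/E² = 6.635776·0.2500/0.001600 = 1036.840.
Rounding up, n = 1037.

n = 1037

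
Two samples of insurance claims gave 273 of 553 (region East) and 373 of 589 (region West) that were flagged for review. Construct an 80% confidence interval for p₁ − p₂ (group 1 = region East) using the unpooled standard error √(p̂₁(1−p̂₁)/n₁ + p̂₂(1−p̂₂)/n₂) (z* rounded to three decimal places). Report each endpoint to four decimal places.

p̂₁ = 273/553 = 0.49367, p̂₂ = 373/589 = 0.63328; p̂₁ − p̂₂ = -0.13961.
Unpooled SE = √(p̂₁(1−p̂₁)/n₁ + p̂₂(1−p̂₂)/n₂) = √(0.000452007 + 0.000394291) = 0.029091.
For 80% confidence, z* = 1.282. Margin of error = 0.03729.
CI: -0.13961 ± 0.03729 = (-0.1769, -0.1023).

(-0.1769, -0.1023)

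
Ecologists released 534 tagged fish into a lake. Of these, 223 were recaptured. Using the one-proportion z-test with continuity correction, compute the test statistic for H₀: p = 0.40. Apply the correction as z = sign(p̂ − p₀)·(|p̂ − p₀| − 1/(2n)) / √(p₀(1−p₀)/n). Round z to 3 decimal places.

z = 0.786

The sample proportion is 223/534 = 0.41760. p̂ − p₀ = 0.017603.
1/(2n) = 0.000936.
Corrected numerator: |0.017603| − 0.000936 = 0.016667.
SE₀ = √(0.40·0.60/534) = 0.021200.
z = (+)0.016667/0.021200 = 0.786.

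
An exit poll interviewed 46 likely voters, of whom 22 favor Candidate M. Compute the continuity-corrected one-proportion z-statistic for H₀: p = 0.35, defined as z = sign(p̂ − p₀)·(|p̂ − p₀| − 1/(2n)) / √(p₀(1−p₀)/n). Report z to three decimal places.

z = 1.669

Sample proportion p̂ = 22/46 = 0.47826. p̂ − p₀ = 0.128261.
1/(2n) = 0.010870.
Corrected numerator: |0.128261| − 0.010870 = 0.117391.
Null standard error: √(0.35·0.65/46) = √0.004945652 = 0.070325.
z = +0.117391/0.070325 = 1.669.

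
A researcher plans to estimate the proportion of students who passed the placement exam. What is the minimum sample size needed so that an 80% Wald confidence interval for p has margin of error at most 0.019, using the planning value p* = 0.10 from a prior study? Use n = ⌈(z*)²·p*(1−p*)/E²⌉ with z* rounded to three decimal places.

n = 410

The 80% critical value is z* = 1.282.
p*(1−p*) = 0.10·0.90 = 0.0900.
Required n before rounding: 1.643524 × 0.0900 / 0.019² = 409.743.
⌈409.743⌉ = 410.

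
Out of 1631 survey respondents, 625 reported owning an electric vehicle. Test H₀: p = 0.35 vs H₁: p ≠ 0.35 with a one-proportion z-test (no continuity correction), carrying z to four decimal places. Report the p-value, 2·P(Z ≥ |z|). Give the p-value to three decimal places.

With x = 625 successes in n = 1631, p̂ = 0.38320.
Under H₀, SE = √(p₀(1−p₀)/n) = √(0.35·0.65/1631) = √0.000139485 = 0.011810.
Test statistic (full precision, shown to 4 dp): z = (625/1631 − 0.35)/SE₀ ≈ 2.8111.
p-value = 2·P(Z ≥ |z|) with z = 2.8111 → 0.005.

p-value = 0.005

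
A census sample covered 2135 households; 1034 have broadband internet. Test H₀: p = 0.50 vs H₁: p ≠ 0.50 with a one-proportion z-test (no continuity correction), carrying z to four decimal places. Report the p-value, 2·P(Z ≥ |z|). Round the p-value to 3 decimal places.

With x = 1034 successes in n = 2135, p̂ = 0.48431.
Null standard error: √(0.50·0.50/2135) = √0.000117096 = 0.010821.
Test statistic (full precision, shown to 4 dp): z = (1034/2135 − 0.50)/SE₀ ≈ -1.4500.
p-value = 2·P(Z ≥ |z|) with z = -1.4500 → 0.147.

p-value = 0.147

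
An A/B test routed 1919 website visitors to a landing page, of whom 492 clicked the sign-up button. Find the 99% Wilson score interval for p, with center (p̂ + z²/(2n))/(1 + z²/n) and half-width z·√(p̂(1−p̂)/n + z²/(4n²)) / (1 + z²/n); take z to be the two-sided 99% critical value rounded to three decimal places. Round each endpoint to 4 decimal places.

p̂ = 492/1919 = 0.25638; z = 2.576, so z² = 6.635776.
1 + z²/n = 1.003458.
Center = (0.25638 + 0.001729)/1.003458 = 0.25722.
Radicand: p̂(1−p̂)/n + z²/(4n²) = 0.000099349 + 0.000000450 = 0.000099799.
Half-width = z·√(radicand)/denom = 2.576·0.009990/1.003458 = 0.02565.
So the interval runs from 0.2316 to 0.2829.

(0.2316, 0.2829)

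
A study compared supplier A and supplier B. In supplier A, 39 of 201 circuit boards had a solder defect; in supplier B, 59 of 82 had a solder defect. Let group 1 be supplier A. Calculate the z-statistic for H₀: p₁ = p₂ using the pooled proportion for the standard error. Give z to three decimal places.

p̂₁ = 39/201 = 0.19403, p̂₂ = 59/82 = 0.71951.
Pooled p̂ = (39+59)/(201+82) = 98/283 = 0.34629.
SE = √[p̂(1−p̂)(1/n₁+1/n₂)] = √[0.34629·0.65371·(1/201+1/82)] ≈ 0.062345.
z = (p̂₁ − p̂₂)/SE = (0.19403 − 0.71951)/0.062345 = -0.52548/0.062345 = -8.429.

z = -8.429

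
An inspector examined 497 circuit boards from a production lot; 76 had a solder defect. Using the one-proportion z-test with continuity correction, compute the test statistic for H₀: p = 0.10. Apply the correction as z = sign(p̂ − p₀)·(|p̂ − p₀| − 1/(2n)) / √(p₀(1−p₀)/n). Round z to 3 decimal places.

z = 3.858

Sample proportion p̂ = 76/497 = 0.15292. p̂ − p₀ = 0.052918.
1/(2n) = 0.001006.
Corrected numerator: |0.052918| − 0.001006 = 0.051912.
SE₀ = √(0.10·0.90/497) = 0.013457.
z = +0.051912/0.013457 = 3.858.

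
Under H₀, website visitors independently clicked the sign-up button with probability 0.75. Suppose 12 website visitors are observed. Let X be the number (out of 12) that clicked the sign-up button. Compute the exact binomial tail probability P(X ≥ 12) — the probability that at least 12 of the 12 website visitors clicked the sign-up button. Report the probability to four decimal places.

P = 0.0317

X is binomial with n = 12 and p = 0.75.
P(X ≥ 12) = C(12,12)·0.75^12·0.25^0.
= 0.031676 = 0.0317.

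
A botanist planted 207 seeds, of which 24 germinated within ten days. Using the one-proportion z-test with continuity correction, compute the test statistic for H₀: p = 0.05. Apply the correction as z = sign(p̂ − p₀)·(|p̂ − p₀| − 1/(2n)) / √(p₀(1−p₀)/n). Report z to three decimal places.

p̂ = 24/207 = 0.11594. p̂ − p₀ = 0.065942.
Continuity correction 1/(2n) = 1/414 = 0.002415.
Corrected numerator: |0.065942| − 0.002415 = 0.063527.
SE₀ = √(0.05·0.95/207) = 0.015148.
z = +0.063527/0.015148 = 4.194.

z = 4.194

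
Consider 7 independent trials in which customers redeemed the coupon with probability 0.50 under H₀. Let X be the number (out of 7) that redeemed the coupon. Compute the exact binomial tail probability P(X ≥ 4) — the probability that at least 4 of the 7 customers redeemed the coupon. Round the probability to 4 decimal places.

P = 0.5000

X ~ Binomial(n=7, p=0.50).
P(X ≥ 4) = C(7,4)·0.50^4·0.50^3 + C(7,5)·0.50^5·0.50^2 + C(7,6)·0.50^6·0.50^1 + C(7,7)·0.50^7·0.50^0.
= 0.273438 + 0.164062 + 0.054688 + 0.007812 = 0.5000.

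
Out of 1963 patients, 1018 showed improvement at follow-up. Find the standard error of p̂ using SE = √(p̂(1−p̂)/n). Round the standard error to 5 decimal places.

SE = 0.01128

With x = 1018 successes in n = 1963, p̂ = 0.51859.
p̂(1−p̂) = 0.51859·0.48141 = 0.249654.
SE = √(0.249654/1963) = 0.01128.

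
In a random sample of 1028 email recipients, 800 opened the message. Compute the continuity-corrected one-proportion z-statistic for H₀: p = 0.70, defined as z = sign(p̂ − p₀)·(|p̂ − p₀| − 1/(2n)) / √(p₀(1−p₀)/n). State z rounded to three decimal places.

z = 5.438

The sample proportion is 800/1028 = 0.77821. p̂ − p₀ = 0.078210.
Continuity correction 1/(2n) = 1/2056 = 0.000486.
Corrected numerator: |0.078210| − 0.000486 = 0.077724.
Null standard error: √(0.70·0.30/1028) = √0.000204280 = 0.014293.
z = +0.077724/0.014293 = 5.438.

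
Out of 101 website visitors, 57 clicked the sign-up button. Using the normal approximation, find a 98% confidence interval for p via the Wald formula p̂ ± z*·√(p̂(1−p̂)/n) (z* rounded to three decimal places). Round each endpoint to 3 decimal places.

Sample proportion p̂ = 57/101 = 0.56436.
SE = √(p̂(1−p̂)/n) = √(0.245858/101) = 0.049338.
z* = 2.326 at the 98% level.
Margin = 2.326·0.049338 = 0.11476.
CI: 0.56436 ± 0.11476 = (0.450, 0.679).

(0.450, 0.679)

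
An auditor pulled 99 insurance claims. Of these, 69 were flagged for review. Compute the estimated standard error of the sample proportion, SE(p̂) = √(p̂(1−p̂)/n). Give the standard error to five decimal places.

SE = 0.04619

The sample proportion is 69/99 = 0.69697.
p̂(1−p̂) = 0.69697·0.30303 = 0.211203.
Dividing by n and taking the root: √0.002133364 = 0.04619.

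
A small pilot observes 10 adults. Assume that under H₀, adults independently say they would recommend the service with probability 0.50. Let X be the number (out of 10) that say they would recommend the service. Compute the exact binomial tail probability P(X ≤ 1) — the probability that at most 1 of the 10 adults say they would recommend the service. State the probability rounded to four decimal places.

P = 0.0107

X is binomial with n = 10 and p = 0.50.
P(X ≤ 1) = C(10,0)·0.50^0·0.50^10 + C(10,1)·0.50^1·0.50^9.
= 0.000977 + 0.009766 = 0.0107.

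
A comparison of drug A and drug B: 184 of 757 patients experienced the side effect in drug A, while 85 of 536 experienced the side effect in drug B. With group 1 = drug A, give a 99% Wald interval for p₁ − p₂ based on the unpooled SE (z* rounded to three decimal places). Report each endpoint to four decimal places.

(0.0273, 0.1416)

p̂₁ = 0.24306, p̂₂ = 0.15858, so the observed difference is 0.08448.
SE = √(0.000243044 + 0.000248944) = √0.000491988 = 0.022181.
The 99% critical value is z* = 2.576. Margin of error = 0.05714.
CI: 0.08448 ± 0.05714 = (0.0273, 0.1416).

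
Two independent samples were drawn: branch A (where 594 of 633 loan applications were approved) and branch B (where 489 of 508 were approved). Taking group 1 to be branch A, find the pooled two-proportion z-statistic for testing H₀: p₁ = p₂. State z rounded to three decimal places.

p̂₁ = 594/633 = 0.93839, p̂₂ = 489/508 = 0.96260.
Pooling: p̂ = 1083/1141 = 0.94917.
Pooled SE = √[0.0482486·0.00354828] ≈ 0.013084.
z = -0.02421/0.013084 = -1.850.

z = -1.850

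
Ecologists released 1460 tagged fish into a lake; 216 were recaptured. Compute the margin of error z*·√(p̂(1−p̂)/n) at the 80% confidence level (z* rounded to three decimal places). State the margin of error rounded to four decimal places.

p̂ = 216/1460 = 0.14795.
Standard error of p̂: √(0.126057/1460) = √0.000086341 = 0.009292.
The 80% critical value is z* = 1.282.
ME = 1.282·0.009292 = 0.0119.

ME = 0.0119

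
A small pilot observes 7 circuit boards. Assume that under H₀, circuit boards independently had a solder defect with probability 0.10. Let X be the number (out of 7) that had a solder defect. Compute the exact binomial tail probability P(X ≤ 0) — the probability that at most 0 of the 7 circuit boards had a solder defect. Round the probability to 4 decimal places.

X ~ Binomial(n=7, p=0.10).
P(X ≤ 0) = C(7,0)·0.10^0·0.90^7.
= 0.478297 = 0.4783.

P = 0.4783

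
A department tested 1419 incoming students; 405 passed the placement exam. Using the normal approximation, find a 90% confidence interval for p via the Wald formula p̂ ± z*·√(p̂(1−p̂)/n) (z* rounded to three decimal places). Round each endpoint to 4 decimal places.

(0.2657, 0.3051)

The sample proportion is 405/1419 = 0.28541.
SE = √(p̂(1−p̂)/n) = √(0.203952/1419) = 0.011989.
The 90% critical value is z* = 1.645.
Margin = 1.645·0.011989 = 0.01972.
CI: 0.28541 ± 0.01972 = (0.2657, 0.3051).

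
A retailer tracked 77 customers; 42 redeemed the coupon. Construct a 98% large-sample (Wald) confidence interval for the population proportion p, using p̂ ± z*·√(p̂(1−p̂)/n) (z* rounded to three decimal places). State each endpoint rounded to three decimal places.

With x = 42 successes in n = 77, p̂ = 0.54545.
SE(p̂) = √(0.54545·0.45455/77) = 0.056744.
The 98% critical value is z* = 2.326.
Margin = 2.326·0.056744 = 0.13199.
CI: 0.54545 ± 0.13199 = (0.413, 0.677).

(0.413, 0.677)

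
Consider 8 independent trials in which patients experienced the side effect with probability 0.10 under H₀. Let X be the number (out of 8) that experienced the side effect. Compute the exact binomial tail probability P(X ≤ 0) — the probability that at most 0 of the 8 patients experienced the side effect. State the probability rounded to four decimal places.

X is binomial with n = 8 and p = 0.10.
P(X ≤ 0) = C(8,0)·0.10^0·0.90^8.
= 0.430467 = 0.4305.

P = 0.4305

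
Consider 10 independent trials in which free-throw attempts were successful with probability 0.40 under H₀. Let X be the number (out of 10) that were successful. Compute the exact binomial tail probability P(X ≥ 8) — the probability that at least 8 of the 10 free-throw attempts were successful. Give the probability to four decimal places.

X is binomial with n = 10 and p = 0.40.
P(X ≥ 8) = C(10,8)·0.40^8·0.60^2 + C(10,9)·0.40^9·0.60^1 + C(10,10)·0.40^10·0.60^0.
= 0.010617 + 0.001573 + 0.000105 = 0.0123.

P = 0.0123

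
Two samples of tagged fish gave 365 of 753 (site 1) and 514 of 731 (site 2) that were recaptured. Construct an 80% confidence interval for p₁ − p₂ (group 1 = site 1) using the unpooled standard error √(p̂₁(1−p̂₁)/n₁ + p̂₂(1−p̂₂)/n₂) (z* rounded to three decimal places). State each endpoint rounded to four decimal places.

p̂₁ = 365/753 = 0.48473, p̂₂ = 514/731 = 0.70315; p̂₁ − p̂₂ = -0.21842.
Unpooled SE = √(p̂₁(1−p̂₁)/n₁ + p̂₂(1−p̂₂)/n₂) = √(0.000331696 + 0.000285542) = 0.024844.
z* = 1.282 at the 80% level. Margin = 1.282·0.024844 = 0.03185.
Interval: -0.21842 ± 0.03185 → (-0.2503, -0.1866).

(-0.2503, -0.1866)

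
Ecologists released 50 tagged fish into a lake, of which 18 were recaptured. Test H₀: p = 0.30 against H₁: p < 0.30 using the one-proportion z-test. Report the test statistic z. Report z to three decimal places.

p̂ = 18/50 = 0.36000.
Under H₀, SE = √(p₀(1−p₀)/n) = √(0.30·0.70/50) = √0.004200000 = 0.064807.
z = (p̂ − p₀)/SE = (0.36000 − 0.30)/0.064807 = 0.926.

z = 0.926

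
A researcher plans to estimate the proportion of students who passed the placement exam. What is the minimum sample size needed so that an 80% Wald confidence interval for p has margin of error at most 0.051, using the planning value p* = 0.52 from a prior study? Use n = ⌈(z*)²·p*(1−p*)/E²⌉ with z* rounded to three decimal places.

n = 158

For 80% confidence, z* = 1.282.
p*(1−p*) = 0.2496.
Required n before rounding: 1.643524 × 0.2496 / 0.051² = 157.718.
Rounding up, n = 158.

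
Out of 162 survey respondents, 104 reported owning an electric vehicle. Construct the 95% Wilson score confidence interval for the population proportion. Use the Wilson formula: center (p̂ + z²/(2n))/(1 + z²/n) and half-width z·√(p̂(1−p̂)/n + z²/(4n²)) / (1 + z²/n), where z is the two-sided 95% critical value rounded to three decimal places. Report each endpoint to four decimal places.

(0.5656, 0.7117)

p̂ = 104/162 = 0.64198; z = 1.960, so z² = 3.841600.
Denominator 1 + z²/n = 1 + 3.841600/162 = 1.023714.
Center = (0.64198 + 0.011857)/1.023714 = 0.63869.
Radicand: p̂(1−p̂)/n + z²/(4n²) = 0.001418784 + 0.000036595 = 0.001455379.
Half-width = z·√(radicand)/denom = 1.960·0.038149/1.023714 = 0.07304.
Interval: 0.63869 ± 0.07304 → (0.5656, 0.7117).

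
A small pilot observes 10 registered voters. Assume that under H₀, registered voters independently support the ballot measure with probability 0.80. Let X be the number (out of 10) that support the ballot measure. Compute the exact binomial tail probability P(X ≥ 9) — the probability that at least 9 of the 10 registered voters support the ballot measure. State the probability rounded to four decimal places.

P = 0.3758

X ~ Binomial(n=10, p=0.80).
P(X ≥ 9) = C(10,9)·0.80^9·0.20^1 + C(10,10)·0.80^10·0.20^0.
= 0.268435 + 0.107374 = 0.3758.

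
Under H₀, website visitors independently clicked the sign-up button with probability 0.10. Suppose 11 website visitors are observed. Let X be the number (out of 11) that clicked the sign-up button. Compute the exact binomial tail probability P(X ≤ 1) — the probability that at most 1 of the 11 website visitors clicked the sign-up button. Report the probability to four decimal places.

P = 0.6974

X is binomial with n = 11 and p = 0.10.
P(X ≤ 1) = C(11,0)·0.10^0·0.90^11 + C(11,1)·0.10^1·0.90^10.
= 0.313811 + 0.383546 = 0.6974.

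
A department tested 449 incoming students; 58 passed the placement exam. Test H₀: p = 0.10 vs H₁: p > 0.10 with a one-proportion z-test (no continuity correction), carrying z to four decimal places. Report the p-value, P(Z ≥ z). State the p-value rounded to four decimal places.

p-value = 0.0197

p̂ = 58/449 = 0.12918.
Null standard error: √(0.10·0.90/449) = √0.000200445 = 0.014158.
Test statistic (full precision, shown to 4 dp): z = (58/449 − 0.10)/SE₀ ≈ 2.0608.
From the standard normal, P(Z ≥ z) = 0.0197.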